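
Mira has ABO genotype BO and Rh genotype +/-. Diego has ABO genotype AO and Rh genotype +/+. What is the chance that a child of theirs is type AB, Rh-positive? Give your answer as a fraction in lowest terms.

ABO cross BO × AO → offspring phenotypes: 1/4 O, 1/4 A, 1/4 B, 1/4 AB.
Rh cross +/- × +/+ → 1 Rh+.
Independent loci: P(type AB, Rh-positive) = 1/4 × 1 = 1/4.

1/4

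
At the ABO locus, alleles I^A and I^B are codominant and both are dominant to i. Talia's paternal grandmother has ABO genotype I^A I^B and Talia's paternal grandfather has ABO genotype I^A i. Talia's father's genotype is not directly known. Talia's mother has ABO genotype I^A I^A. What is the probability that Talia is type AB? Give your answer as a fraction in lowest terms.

1/4

Talia's father's ABO genotype from I^A I^B × I^A i: 1/4 I^A I^A, 1/4 I^A I^B, 1/4 I^A i, 1/4 I^B i.
Crossing each possibility with the mother I^A I^A and summing P(type AB): 1/4·0 + 1/4·1/2 + 1/4·0 + 1/4·1/2 = 1/4.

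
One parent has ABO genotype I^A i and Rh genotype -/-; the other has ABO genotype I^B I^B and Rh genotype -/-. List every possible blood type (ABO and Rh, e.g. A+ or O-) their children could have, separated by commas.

B-, AB-

Gametes from I^A i × I^B I^B give offspring ABO genotypes I^A I^B, I^B i, i.e. phenotypes B, AB.
Rh cross -/- × -/- → phenotypes Rh-.
Combining independently: B-, AB-.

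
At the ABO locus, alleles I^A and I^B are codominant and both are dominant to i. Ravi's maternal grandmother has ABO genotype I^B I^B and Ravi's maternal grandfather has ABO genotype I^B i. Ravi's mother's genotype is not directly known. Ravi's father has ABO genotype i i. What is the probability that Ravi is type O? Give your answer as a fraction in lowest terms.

1/4

Ravi's mother's ABO genotype from I^B I^B × I^B i: 1/2 I^B I^B, 1/2 I^B i.
Crossing each possibility with the father i i and summing P(type O): 1/2·0 + 1/2·1/2 = 1/4.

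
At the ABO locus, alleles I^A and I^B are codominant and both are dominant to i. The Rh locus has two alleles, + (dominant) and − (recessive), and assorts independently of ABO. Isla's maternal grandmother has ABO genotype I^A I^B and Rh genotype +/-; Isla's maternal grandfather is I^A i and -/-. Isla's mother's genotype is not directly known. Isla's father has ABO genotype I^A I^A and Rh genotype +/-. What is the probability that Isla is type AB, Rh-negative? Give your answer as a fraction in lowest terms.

Isla's mother's ABO genotype from I^A I^B × I^A i: 1/4 I^A I^A, 1/4 I^A I^B, 1/4 I^A i, 1/4 I^B i.
Crossing each possibility with the father I^A I^A and summing P(type AB): 1/4·0 + 1/4·1/2 + 1/4·0 + 1/4·1/2 = 1/4.
Similarly for Rh via the mother's Rh distribution: P(Rh-) = 3/8.
Independent loci: 1/4 × 3/8 = 3/32.

3/32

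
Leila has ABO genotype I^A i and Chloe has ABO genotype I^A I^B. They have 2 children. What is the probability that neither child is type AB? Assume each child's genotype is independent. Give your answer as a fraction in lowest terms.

9/16

ABO cross I^A i × I^A I^B → 1/2 A, 1/4 B, 1/4 AB.
So P(type AB) = 1/4 per child.
P(not type AB) = 3/4 for one child; (3/4)^2 = 9/16.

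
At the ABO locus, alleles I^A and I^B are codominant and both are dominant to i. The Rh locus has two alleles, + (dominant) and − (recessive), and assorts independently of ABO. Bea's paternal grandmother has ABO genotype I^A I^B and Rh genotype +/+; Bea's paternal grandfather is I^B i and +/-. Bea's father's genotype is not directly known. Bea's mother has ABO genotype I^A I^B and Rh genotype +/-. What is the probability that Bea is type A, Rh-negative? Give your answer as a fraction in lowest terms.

Bea's father's ABO genotype from I^A I^B × I^B i: 1/4 I^A I^B, 1/4 I^A i, 1/4 I^B I^B, 1/4 I^B i.
Crossing each possibility with the mother I^A I^B and summing P(type A): 1/4·1/4 + 1/4·1/2 + 1/4·0 + 1/4·1/4 = 1/4.
Similarly for Rh via the father's Rh distribution: P(Rh-) = 1/8.
Independent loci: 1/4 × 1/8 = 1/32.

1/32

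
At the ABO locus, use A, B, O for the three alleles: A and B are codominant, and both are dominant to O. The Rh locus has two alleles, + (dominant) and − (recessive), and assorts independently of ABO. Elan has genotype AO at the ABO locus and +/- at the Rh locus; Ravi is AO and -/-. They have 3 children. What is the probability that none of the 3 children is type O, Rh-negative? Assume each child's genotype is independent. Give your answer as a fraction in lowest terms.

343/512

ABO cross AO × AO → 1/4 O, 3/4 A.
Rh cross +/- × -/- → 1/2 Rh+, 1/2 Rh-; so P(type O, Rh-negative) = 1/4 × 1/2 = 1/8 per child.
P(not type O, Rh-negative) = 7/8 for one child; (7/8)^3 = 343/512.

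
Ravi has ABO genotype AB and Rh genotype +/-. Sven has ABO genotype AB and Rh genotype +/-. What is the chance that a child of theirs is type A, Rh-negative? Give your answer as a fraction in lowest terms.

1/16

ABO cross AB × AB → offspring phenotypes: 1/4 A, 1/4 B, 1/2 AB.
Rh cross +/- × +/- → 3/4 Rh+, 1/4 Rh-.
Independent loci: P(type A, Rh-negative) = 1/4 × 1/4 = 1/16.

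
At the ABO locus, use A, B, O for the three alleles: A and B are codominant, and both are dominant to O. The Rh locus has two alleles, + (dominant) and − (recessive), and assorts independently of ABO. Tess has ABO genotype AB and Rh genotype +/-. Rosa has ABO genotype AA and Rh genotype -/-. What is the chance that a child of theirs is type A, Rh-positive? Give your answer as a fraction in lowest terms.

ABO cross AB × AA → offspring phenotypes: 1/2 A, 1/2 AB.
Rh cross +/- × -/- → 1/2 Rh+, 1/2 Rh-.
Independent loci: P(type A, Rh-positive) = 1/2 × 1/2 = 1/4.

1/4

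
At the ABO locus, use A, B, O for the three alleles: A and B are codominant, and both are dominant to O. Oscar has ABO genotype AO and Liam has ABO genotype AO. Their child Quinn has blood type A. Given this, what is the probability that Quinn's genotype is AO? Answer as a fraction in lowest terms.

Cross AO × AO → 1/4 AA, 1/2 AO, 1/4 OO.
Type-A genotypes among offspring: AA (1/4), AO (1/2); total 3/4.
P(AO | type A) = (1/2) / (3/4) = 2/3.

2/3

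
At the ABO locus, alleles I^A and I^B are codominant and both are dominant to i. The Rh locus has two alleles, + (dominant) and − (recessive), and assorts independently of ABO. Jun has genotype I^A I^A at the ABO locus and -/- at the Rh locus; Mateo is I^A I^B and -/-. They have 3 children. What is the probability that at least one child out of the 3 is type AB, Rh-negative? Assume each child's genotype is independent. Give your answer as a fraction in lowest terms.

ABO cross I^A I^A × I^A I^B → 1/2 A, 1/2 AB.
Rh cross -/- × -/- → 1 Rh-; so P(type AB, Rh-negative) = 1/2 × 1 = 1/2 per child.
P(none) = (1/2)^3 = 1/8; P(at least one) = 1 − 1/8 = 7/8.

7/8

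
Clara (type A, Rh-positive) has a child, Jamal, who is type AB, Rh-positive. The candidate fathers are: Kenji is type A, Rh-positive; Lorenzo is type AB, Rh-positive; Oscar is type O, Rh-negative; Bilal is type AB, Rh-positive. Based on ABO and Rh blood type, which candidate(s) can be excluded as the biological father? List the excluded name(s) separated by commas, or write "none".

Kenji, Oscar

A candidate is excluded only if no genotype consistent with his phenotype could produce a type AB, Rh-positive child with a type A, Rh-positive mother.
Kenji (type A, Rh+): no genotype consistent with that phenotype can produce a type-AB Rh+ child with a type-A mother.
Oscar (type O, Rh-): no genotype consistent with that phenotype can produce a type-AB Rh+ child with a type-A mother.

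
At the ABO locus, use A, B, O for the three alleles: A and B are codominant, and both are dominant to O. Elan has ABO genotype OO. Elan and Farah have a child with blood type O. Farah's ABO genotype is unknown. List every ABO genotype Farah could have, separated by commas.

For each candidate genotype of Farah, check whether crossing it with OO can produce every observed child phenotype.
  AA → possible child types {A} ✗
  AB → possible child types {A, B} ✗
  AO → possible child types {O, A} ✓
  BB → possible child types {B} ✗
  BO → possible child types {O, B} ✓
  OO → possible child types {O} ✓

AO, BO, OO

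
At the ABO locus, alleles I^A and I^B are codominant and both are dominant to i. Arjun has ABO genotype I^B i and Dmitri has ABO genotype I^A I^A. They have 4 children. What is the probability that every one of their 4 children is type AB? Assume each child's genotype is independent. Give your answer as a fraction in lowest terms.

1/16

ABO cross I^B i × I^A I^A → 1/2 A, 1/2 AB.
So P(type AB) = 1/2 per child.
All 4 independent: (1/2)^4 = 1/16.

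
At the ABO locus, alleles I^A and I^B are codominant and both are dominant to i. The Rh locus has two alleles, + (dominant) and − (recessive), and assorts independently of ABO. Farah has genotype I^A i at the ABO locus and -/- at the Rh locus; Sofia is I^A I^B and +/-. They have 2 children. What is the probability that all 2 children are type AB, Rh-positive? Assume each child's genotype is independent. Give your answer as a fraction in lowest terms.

ABO cross I^A i × I^A I^B → 1/2 A, 1/4 B, 1/4 AB.
Rh cross -/- × +/- → 1/2 Rh+, 1/2 Rh-; so P(type AB, Rh-positive) = 1/4 × 1/2 = 1/8 per child.
All 2 independent: (1/8)^2 = 1/64.

1/64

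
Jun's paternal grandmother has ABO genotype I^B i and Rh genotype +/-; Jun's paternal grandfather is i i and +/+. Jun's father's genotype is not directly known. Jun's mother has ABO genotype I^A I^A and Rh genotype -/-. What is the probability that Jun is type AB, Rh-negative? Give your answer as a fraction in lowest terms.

Jun's father's ABO genotype from I^B i × i i: 1/2 I^B i, 1/2 i i.
Crossing each possibility with the mother I^A I^A and summing P(type AB): 1/2·1/2 + 1/2·0 = 1/4.
Similarly for Rh via the father's Rh distribution: P(Rh-) = 1/4.
Independent loci: 1/4 × 1/4 = 1/16.

1/16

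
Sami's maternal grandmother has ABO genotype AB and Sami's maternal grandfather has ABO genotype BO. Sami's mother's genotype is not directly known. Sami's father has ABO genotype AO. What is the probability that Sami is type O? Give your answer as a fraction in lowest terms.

1/8

Sami's mother's ABO genotype from AB × BO: 1/4 AB, 1/4 AO, 1/4 BB, 1/4 BO.
Crossing each possibility with the father AO and summing P(type O): 1/4·0 + 1/4·1/4 + 1/4·0 + 1/4·1/4 = 1/8.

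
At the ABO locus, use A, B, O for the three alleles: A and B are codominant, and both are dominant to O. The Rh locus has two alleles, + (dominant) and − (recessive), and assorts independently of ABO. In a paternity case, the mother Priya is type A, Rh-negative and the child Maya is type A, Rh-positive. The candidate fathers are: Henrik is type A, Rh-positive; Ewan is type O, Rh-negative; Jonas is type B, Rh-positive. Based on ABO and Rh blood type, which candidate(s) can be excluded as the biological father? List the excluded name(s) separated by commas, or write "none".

A candidate is excluded only if no genotype consistent with his phenotype could produce a type A, Rh-positive child with a type A, Rh-negative mother.
Ewan (type O, Rh-): no genotype consistent with that phenotype can produce a type-A Rh+ child with a type-A mother.

Ewan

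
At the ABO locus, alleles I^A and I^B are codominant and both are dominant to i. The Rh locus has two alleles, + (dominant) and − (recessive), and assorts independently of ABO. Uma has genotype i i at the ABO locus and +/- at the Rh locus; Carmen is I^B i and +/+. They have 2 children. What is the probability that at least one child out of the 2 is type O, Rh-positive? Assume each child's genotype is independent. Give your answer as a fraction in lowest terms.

ABO cross i i × I^B i → 1/2 O, 1/2 B.
Rh cross +/- × +/+ → 1 Rh+; so P(type O, Rh-positive) = 1/2 × 1 = 1/2 per child.
P(none) = (1/2)^2 = 1/4; P(at least one) = 1 − 1/4 = 3/4.

3/4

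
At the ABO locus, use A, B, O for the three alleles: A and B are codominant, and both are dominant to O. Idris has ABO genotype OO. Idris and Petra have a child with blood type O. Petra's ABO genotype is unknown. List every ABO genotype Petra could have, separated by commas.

AO, BO, OO

For each candidate genotype of Petra, check whether crossing it with OO can produce every observed child phenotype.
  AA → possible child types {A} ✗
  AB → possible child types {A, B} ✗
  AO → possible child types {O, A} ✓
  BB → possible child types {B} ✗
  BO → possible child types {O, B} ✓
  OO → possible child types {O} ✓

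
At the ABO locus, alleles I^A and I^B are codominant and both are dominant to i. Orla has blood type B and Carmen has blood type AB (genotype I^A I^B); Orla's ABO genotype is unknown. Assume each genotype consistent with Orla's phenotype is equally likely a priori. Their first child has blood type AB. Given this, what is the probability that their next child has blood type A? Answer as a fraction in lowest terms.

Possible genotypes: Orla ∈ {I^B I^B, I^B i}; Carmen ∈ {I^A I^B}.
Weight each parental genotype pair by prior × P(type-AB child):
  I^B I^B × I^A I^B: posterior weight 2/3; P(next child type A) = 0.
  I^B i × I^A I^B: posterior weight 1/3; P(next child type A) = 1/4.
Weighted sum = 1/12.

1/12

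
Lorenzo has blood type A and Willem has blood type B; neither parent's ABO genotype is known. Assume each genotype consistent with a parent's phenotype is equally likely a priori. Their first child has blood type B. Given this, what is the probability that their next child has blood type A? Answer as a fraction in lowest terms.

Possible genotypes: Lorenzo ∈ {AA, AO}; Willem ∈ {BB, BO}.
Weight each parental genotype pair by prior × P(type-B child):
  AO × BB: posterior weight 2/3; P(next child type A) = 0.
  AO × BO: posterior weight 1/3; P(next child type A) = 1/4.
Weighted sum = 1/12.

1/12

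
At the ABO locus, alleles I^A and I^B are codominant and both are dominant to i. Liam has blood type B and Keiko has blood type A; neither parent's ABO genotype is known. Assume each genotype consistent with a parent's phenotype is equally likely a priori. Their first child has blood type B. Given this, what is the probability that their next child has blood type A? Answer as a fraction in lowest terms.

Possible genotypes: Liam ∈ {I^B I^B, I^B i}; Keiko ∈ {I^A I^A, I^A i}.
Weight each parental genotype pair by prior × P(type-B child):
  I^B I^B × I^A i: posterior weight 2/3; P(next child type A) = 0.
  I^B i × I^A i: posterior weight 1/3; P(next child type A) = 1/4.
Weighted sum = 1/12.

1/12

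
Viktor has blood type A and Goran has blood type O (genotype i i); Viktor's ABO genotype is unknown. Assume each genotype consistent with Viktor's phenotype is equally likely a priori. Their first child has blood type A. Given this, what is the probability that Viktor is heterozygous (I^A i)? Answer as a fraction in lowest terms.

1/3

Possible genotypes: Viktor ∈ {I^A I^A, I^A i}; Goran ∈ {i i}.
Weight each parental genotype pair by prior × P(type-A child):
  I^A I^A × i i: posterior weight 2/3.
  I^A i × i i: posterior weight 1/3.
Sum the posterior weight over pairs where Viktor is I^A i: 1/3.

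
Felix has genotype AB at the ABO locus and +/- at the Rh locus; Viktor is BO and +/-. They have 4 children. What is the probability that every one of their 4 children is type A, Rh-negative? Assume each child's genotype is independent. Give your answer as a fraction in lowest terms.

ABO cross AB × BO → 1/4 A, 1/2 B, 1/4 AB.
Rh cross +/- × +/- → 3/4 Rh+, 1/4 Rh-; so P(type A, Rh-negative) = 1/4 × 1/4 = 1/16 per child.
All 4 independent: (1/16)^4 = 1/65536.

1/65536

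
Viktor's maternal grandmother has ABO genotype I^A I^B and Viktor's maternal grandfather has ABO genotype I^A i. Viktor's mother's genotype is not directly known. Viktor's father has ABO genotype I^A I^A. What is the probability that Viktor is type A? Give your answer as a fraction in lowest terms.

Viktor's mother's ABO genotype from I^A I^B × I^A i: 1/4 I^A I^A, 1/4 I^A I^B, 1/4 I^A i, 1/4 I^B i.
Crossing each possibility with the father I^A I^A and summing P(type A): 1/4·1 + 1/4·1/2 + 1/4·1 + 1/4·1/2 = 3/4.

3/4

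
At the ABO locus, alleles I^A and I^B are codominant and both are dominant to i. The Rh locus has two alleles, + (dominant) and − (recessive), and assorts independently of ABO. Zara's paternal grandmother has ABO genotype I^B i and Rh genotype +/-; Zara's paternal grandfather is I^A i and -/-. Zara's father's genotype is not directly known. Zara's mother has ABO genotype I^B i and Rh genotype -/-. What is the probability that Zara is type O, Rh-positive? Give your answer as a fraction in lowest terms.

Zara's father's ABO genotype from I^B i × I^A i: 1/4 I^A I^B, 1/4 I^A i, 1/4 I^B i, 1/4 i i.
Crossing each possibility with the mother I^B i and summing P(type O): 1/4·0 + 1/4·1/4 + 1/4·1/4 + 1/4·1/2 = 1/4.
Similarly for Rh via the father's Rh distribution: P(Rh+) = 1/4.
Independent loci: 1/4 × 1/4 = 1/16.

1/16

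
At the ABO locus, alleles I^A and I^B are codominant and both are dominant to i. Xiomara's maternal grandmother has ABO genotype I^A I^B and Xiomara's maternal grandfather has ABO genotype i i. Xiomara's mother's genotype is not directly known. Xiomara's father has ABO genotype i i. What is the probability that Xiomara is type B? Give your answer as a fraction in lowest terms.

Xiomara's mother's ABO genotype from I^A I^B × i i: 1/2 I^A i, 1/2 I^B i.
Crossing each possibility with the father i i and summing P(type B): 1/2·0 + 1/2·1/2 = 1/4.

1/4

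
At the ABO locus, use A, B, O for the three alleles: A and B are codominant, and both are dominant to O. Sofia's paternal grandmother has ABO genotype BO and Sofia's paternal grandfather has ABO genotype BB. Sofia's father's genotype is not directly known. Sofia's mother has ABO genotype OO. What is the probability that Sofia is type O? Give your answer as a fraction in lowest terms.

Sofia's father's ABO genotype from BO × BB: 1/2 BB, 1/2 BO.
Crossing each possibility with the mother OO and summing P(type O): 1/2·0 + 1/2·1/2 = 1/4.

1/4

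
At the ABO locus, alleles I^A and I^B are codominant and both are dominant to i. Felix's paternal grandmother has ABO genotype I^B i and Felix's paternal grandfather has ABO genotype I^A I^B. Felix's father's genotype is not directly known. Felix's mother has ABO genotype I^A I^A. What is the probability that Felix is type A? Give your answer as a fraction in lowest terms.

Felix's father's ABO genotype from I^B i × I^A I^B: 1/4 I^A I^B, 1/4 I^A i, 1/4 I^B I^B, 1/4 I^B i.
Crossing each possibility with the mother I^A I^A and summing P(type A): 1/4·1/2 + 1/4·1 + 1/4·0 + 1/4·1/2 = 1/2.

1/2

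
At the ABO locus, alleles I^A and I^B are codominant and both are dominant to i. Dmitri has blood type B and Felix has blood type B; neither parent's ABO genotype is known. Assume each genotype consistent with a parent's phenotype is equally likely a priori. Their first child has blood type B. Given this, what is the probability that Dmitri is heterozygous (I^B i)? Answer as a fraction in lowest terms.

7/15

Possible genotypes: Dmitri ∈ {I^B I^B, I^B i}; Felix ∈ {I^B I^B, I^B i}.
Weight each parental genotype pair by prior × P(type-B child):
  I^B I^B × I^B I^B: posterior weight 4/15.
  I^B I^B × I^B i: posterior weight 4/15.
  I^B i × I^B I^B: posterior weight 4/15.
  I^B i × I^B i: posterior weight 1/5.
Sum the posterior weight over pairs where Dmitri is I^B i: 7/15.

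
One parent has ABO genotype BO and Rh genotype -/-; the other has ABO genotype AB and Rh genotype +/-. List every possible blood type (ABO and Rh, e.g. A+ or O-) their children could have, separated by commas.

Gametes from BO × AB give offspring ABO genotypes AB, AO, BB, BO, i.e. phenotypes A, B, AB.
Rh cross -/- × +/- → phenotypes Rh+, Rh-.
Combining independently: A+, A-, B+, B-, AB+, AB-.

A+, A-, B+, B-, AB+, AB-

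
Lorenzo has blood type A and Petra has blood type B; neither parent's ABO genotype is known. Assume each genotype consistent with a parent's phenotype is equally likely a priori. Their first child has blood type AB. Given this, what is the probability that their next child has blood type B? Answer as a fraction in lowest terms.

Possible genotypes: Lorenzo ∈ {I^A I^A, I^A i}; Petra ∈ {I^B I^B, I^B i}.
Weight each parental genotype pair by prior × P(type-AB child):
  I^A I^A × I^B I^B: posterior weight 4/9; P(next child type B) = 0.
  I^A I^A × I^B i: posterior weight 2/9; P(next child type B) = 0.
  I^A i × I^B I^B: posterior weight 2/9; P(next child type B) = 1/2.
  I^A i × I^B i: posterior weight 1/9; P(next child type B) = 1/4.
Weighted sum = 5/36.

5/36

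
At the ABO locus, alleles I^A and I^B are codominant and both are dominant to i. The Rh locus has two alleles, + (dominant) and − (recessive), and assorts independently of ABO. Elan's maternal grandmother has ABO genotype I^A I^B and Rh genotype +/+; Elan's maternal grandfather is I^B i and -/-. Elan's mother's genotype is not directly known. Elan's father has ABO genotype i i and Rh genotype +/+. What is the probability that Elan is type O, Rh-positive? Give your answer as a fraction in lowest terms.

1/4

Elan's mother's ABO genotype from I^A I^B × I^B i: 1/4 I^A I^B, 1/4 I^A i, 1/4 I^B I^B, 1/4 I^B i.
Crossing each possibility with the father i i and summing P(type O): 1/4·0 + 1/4·1/2 + 1/4·0 + 1/4·1/2 = 1/4.
Similarly for Rh via the mother's Rh distribution: P(Rh+) = 1.
Independent loci: 1/4 × 1 = 1/4.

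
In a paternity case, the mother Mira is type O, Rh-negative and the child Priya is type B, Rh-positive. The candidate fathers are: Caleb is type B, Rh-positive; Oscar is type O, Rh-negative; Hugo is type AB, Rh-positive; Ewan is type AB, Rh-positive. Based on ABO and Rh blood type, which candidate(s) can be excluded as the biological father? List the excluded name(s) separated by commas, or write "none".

Oscar

A candidate is excluded only if no genotype consistent with his phenotype could produce a type B, Rh-positive child with a type O, Rh-negative mother.
Oscar (type O, Rh-): no genotype consistent with that phenotype can produce a type-B Rh+ child with a type-O mother.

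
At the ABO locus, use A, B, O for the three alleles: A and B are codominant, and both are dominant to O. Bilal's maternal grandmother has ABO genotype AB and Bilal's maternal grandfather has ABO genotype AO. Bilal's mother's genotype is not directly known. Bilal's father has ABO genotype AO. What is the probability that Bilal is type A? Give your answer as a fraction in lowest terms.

Bilal's mother's ABO genotype from AB × AO: 1/4 AA, 1/4 AB, 1/4 AO, 1/4 BO.
Crossing each possibility with the father AO and summing P(type A): 1/4·1 + 1/4·1/2 + 1/4·3/4 + 1/4·1/4 = 5/8.

5/8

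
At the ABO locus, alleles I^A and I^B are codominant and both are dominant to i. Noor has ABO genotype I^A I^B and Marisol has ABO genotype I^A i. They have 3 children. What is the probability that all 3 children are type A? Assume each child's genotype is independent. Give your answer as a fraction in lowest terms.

ABO cross I^A I^B × I^A i → 1/2 A, 1/4 B, 1/4 AB.
So P(type A) = 1/2 per child.
All 3 independent: (1/2)^3 = 1/8.

1/8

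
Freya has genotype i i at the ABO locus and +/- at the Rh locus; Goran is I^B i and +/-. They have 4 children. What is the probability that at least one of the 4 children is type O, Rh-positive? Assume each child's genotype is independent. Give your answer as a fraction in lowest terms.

ABO cross i i × I^B i → 1/2 O, 1/2 B.
Rh cross +/- × +/- → 3/4 Rh+, 1/4 Rh-; so P(type O, Rh-positive) = 1/2 × 3/4 = 3/8 per child.
P(none) = (5/8)^4 = 625/4096; P(at least one) = 1 − 625/4096 = 3471/4096.

3471/4096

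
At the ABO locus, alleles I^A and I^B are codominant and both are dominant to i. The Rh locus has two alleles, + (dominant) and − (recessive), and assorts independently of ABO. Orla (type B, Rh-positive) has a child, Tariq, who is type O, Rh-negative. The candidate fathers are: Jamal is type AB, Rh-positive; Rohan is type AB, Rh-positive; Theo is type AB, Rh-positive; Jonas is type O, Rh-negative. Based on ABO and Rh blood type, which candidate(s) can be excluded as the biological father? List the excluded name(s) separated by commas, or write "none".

Jamal, Rohan, Theo

A candidate is excluded only if no genotype consistent with his phenotype could produce a type O, Rh-negative child with a type B, Rh-positive mother.
Jamal (type AB, Rh+): no genotype consistent with that phenotype can produce a type-O Rh- child with a type-B mother.
Rohan (type AB, Rh+): no genotype consistent with that phenotype can produce a type-O Rh- child with a type-B mother.
Theo (type AB, Rh+): no genotype consistent with that phenotype can produce a type-O Rh- child with a type-B mother.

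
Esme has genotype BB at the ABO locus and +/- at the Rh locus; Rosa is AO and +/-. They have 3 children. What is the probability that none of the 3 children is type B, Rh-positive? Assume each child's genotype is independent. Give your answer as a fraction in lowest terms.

125/512

ABO cross BB × AO → 1/2 B, 1/2 AB.
Rh cross +/- × +/- → 3/4 Rh+, 1/4 Rh-; so P(type B, Rh-positive) = 1/2 × 3/4 = 3/8 per child.
P(not type B, Rh-positive) = 5/8 for one child; (5/8)^3 = 125/512.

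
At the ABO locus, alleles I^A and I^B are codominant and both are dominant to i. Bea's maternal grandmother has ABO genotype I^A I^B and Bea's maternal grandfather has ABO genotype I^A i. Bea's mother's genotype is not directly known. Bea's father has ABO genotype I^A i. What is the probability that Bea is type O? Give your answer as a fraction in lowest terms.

1/8

Bea's mother's ABO genotype from I^A I^B × I^A i: 1/4 I^A I^A, 1/4 I^A I^B, 1/4 I^A i, 1/4 I^B i.
Crossing each possibility with the father I^A i and summing P(type O): 1/4·0 + 1/4·0 + 1/4·1/4 + 1/4·1/4 = 1/8.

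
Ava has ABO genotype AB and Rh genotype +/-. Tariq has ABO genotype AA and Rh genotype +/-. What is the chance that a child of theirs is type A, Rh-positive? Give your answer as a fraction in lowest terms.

ABO cross AB × AA → offspring phenotypes: 1/2 A, 1/2 AB.
Rh cross +/- × +/- → 3/4 Rh+, 1/4 Rh-.
Independent loci: P(type A, Rh-positive) = 1/2 × 3/4 = 3/8.

3/8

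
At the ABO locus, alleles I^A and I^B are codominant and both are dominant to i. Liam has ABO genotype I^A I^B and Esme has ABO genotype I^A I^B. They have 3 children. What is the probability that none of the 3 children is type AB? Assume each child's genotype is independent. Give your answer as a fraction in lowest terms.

1/8

ABO cross I^A I^B × I^A I^B → 1/4 A, 1/4 B, 1/2 AB.
So P(type AB) = 1/2 per child.
P(not type AB) = 1/2 for one child; (1/2)^3 = 1/8.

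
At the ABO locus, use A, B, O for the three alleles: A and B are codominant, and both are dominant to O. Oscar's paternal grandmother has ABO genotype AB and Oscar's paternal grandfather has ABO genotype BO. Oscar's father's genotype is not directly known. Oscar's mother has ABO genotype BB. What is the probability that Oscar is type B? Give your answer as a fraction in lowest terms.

3/4

Oscar's father's ABO genotype from AB × BO: 1/4 AB, 1/4 AO, 1/4 BB, 1/4 BO.
Crossing each possibility with the mother BB and summing P(type B): 1/4·1/2 + 1/4·1/2 + 1/4·1 + 1/4·1 = 3/4.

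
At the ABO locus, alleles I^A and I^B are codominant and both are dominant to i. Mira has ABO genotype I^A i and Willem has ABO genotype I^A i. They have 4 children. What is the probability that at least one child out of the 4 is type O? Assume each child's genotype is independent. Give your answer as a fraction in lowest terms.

ABO cross I^A i × I^A i → 1/4 O, 3/4 A.
So P(type O) = 1/4 per child.
P(none) = (3/4)^4 = 81/256; P(at least one) = 1 − 81/256 = 175/256.

175/256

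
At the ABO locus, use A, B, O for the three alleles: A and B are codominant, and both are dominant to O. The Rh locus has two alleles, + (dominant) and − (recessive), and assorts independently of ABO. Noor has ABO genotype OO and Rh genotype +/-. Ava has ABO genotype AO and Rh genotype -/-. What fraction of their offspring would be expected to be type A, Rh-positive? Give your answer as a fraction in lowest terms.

1/4

ABO cross OO × AO → offspring phenotypes: 1/2 O, 1/2 A.
Rh cross +/- × -/- → 1/2 Rh+, 1/2 Rh-.
Independent loci: P(type A, Rh-positive) = 1/2 × 1/2 = 1/4.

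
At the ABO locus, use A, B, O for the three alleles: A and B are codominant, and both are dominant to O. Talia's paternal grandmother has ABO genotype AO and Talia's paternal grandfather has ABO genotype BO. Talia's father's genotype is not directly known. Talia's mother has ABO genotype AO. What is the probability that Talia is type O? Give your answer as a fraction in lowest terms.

Talia's father's ABO genotype from AO × BO: 1/4 AB, 1/4 AO, 1/4 BO, 1/4 OO.
Crossing each possibility with the mother AO and summing P(type O): 1/4·0 + 1/4·1/4 + 1/4·1/4 + 1/4·1/2 = 1/4.

1/4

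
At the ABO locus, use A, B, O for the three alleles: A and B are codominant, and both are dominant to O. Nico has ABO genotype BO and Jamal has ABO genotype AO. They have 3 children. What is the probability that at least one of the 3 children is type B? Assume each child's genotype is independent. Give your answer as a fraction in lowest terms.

ABO cross BO × AO → 1/4 O, 1/4 A, 1/4 B, 1/4 AB.
So P(type B) = 1/4 per child.
P(none) = (3/4)^3 = 27/64; P(at least one) = 1 − 27/64 = 37/64.

37/64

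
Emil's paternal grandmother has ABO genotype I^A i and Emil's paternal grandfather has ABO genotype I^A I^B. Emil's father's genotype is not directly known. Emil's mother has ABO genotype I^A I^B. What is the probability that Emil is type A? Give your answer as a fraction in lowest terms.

3/8

Emil's father's ABO genotype from I^A i × I^A I^B: 1/4 I^A I^A, 1/4 I^A I^B, 1/4 I^A i, 1/4 I^B i.
Crossing each possibility with the mother I^A I^B and summing P(type A): 1/4·1/2 + 1/4·1/4 + 1/4·1/2 + 1/4·1/4 = 3/8.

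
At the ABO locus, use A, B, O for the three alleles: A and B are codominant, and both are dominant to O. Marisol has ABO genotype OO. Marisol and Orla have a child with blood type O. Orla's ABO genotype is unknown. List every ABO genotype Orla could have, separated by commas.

For each candidate genotype of Orla, check whether crossing it with OO can produce every observed child phenotype.
  AA → possible child types {A} ✗
  AB → possible child types {A, B} ✗
  AO → possible child types {O, A} ✓
  BB → possible child types {B} ✗
  BO → possible child types {O, B} ✓
  OO → possible child types {O} ✓

AO, BO, OO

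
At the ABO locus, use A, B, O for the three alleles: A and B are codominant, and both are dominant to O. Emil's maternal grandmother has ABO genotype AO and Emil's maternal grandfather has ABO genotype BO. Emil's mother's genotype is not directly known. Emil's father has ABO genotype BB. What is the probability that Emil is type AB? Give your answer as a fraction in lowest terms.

Emil's mother's ABO genotype from AO × BO: 1/4 AB, 1/4 AO, 1/4 BO, 1/4 OO.
Crossing each possibility with the father BB and summing P(type AB): 1/4·1/2 + 1/4·1/2 + 1/4·0 + 1/4·0 = 1/4.

1/4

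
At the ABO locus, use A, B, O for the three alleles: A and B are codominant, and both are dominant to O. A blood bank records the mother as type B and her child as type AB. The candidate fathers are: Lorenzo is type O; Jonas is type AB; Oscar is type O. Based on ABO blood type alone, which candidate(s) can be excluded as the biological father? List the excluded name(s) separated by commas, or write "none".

Lorenzo, Oscar

A candidate is excluded only if no genotype consistent with his phenotype could produce a type AB child with a type B mother.
Lorenzo (type O): no genotype consistent with that phenotype can produce a type-AB child with a type-B mother.
Oscar (type O): no genotype consistent with that phenotype can produce a type-AB child with a type-B mother.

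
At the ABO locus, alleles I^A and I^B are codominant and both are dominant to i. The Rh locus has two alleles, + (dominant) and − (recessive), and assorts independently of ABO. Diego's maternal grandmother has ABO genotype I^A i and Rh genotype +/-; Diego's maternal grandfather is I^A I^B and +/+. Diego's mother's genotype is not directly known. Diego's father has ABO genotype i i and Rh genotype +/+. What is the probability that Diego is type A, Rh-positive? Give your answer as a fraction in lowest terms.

1/2

Diego's mother's ABO genotype from I^A i × I^A I^B: 1/4 I^A I^A, 1/4 I^A I^B, 1/4 I^A i, 1/4 I^B i.
Crossing each possibility with the father i i and summing P(type A): 1/4·1 + 1/4·1/2 + 1/4·1/2 + 1/4·0 = 1/2.
Similarly for Rh via the mother's Rh distribution: P(Rh+) = 1.
Independent loci: 1/2 × 1 = 1/2.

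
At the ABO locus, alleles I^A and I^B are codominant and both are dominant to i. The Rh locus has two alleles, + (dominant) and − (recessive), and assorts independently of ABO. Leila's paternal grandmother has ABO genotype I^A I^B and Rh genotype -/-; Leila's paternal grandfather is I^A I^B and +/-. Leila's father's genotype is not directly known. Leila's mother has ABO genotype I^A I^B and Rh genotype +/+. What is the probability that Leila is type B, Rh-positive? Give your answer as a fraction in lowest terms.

1/4

Leila's father's ABO genotype from I^A I^B × I^A I^B: 1/4 I^A I^A, 1/2 I^A I^B, 1/4 I^B I^B.
Crossing each possibility with the mother I^A I^B and summing P(type B): 1/4·0 + 1/2·1/4 + 1/4·1/2 = 1/4.
Similarly for Rh via the father's Rh distribution: P(Rh+) = 1.
Independent loci: 1/4 × 1 = 1/4.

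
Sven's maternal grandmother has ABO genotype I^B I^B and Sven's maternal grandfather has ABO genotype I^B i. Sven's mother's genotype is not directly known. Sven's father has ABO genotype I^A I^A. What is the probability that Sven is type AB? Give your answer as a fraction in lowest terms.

3/4

Sven's mother's ABO genotype from I^B I^B × I^B i: 1/2 I^B I^B, 1/2 I^B i.
Crossing each possibility with the father I^A I^A and summing P(type AB): 1/2·1 + 1/2·1/2 = 3/4.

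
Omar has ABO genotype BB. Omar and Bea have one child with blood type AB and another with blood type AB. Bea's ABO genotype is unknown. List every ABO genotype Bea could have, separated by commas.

AA, AB, AO

For each candidate genotype of Bea, check whether crossing it with BB can produce every observed child phenotype.
  AA → possible child types {AB} ✓
  AB → possible child types {B, AB} ✓
  AO → possible child types {B, AB} ✓
  BB → possible child types {B} ✗
  BO → possible child types {B} ✗
  OO → possible child types {B} ✗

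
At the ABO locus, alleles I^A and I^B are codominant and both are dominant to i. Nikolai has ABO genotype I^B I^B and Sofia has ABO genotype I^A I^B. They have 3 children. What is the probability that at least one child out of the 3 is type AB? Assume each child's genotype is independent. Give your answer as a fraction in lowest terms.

ABO cross I^B I^B × I^A I^B → 1/2 B, 1/2 AB.
So P(type AB) = 1/2 per child.
P(none) = (1/2)^3 = 1/8; P(at least one) = 1 − 1/8 = 7/8.

7/8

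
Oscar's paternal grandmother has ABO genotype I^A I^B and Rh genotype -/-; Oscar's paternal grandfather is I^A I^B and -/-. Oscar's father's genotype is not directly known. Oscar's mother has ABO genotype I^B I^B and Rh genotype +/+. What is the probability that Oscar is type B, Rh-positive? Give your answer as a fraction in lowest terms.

Oscar's father's ABO genotype from I^A I^B × I^A I^B: 1/4 I^A I^A, 1/2 I^A I^B, 1/4 I^B I^B.
Crossing each possibility with the mother I^B I^B and summing P(type B): 1/4·0 + 1/2·1/2 + 1/4·1 = 1/2.
Similarly for Rh via the father's Rh distribution: P(Rh+) = 1.
Independent loci: 1/2 × 1 = 1/2.

1/2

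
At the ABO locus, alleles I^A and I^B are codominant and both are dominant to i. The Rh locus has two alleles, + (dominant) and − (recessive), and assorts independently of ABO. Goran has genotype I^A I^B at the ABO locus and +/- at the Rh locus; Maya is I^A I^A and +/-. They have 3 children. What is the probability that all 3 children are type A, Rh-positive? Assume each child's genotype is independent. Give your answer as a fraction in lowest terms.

27/512

ABO cross I^A I^B × I^A I^A → 1/2 A, 1/2 AB.
Rh cross +/- × +/- → 3/4 Rh+, 1/4 Rh-; so P(type A, Rh-positive) = 1/2 × 3/4 = 3/8 per child.
All 3 independent: (3/8)^3 = 27/512.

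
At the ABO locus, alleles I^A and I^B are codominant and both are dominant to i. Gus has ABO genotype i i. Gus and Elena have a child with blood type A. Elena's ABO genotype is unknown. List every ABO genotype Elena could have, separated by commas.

For each candidate genotype of Elena, check whether crossing it with i i can produce every observed child phenotype.
  I^A I^A → possible child types {A} ✓
  I^A I^B → possible child types {A, B} ✓
  I^A i → possible child types {O, A} ✓
  I^B I^B → possible child types {B} ✗
  I^B i → possible child types {O, B} ✗
  i i → possible child types {O} ✗

I^A I^A, I^A I^B, I^A i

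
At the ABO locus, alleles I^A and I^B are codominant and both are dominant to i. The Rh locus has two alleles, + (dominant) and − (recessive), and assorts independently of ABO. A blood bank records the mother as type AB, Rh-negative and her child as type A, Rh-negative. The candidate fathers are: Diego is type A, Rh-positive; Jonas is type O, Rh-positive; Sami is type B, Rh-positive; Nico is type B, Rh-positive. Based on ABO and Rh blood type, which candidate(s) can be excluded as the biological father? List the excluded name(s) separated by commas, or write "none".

none

A candidate is excluded only if no genotype consistent with his phenotype could produce a type A, Rh-negative child with a type AB, Rh-negative mother.
Every candidate has at least one consistent genotype combination, so none can be excluded.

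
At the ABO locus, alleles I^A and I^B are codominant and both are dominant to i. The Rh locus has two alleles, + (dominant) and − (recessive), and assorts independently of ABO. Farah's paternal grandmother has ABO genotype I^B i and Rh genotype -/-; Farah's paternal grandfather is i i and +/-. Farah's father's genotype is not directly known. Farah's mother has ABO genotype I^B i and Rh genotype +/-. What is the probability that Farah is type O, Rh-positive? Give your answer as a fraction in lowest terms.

Farah's father's ABO genotype from I^B i × i i: 1/2 I^B i, 1/2 i i.
Crossing each possibility with the mother I^B i and summing P(type O): 1/2·1/4 + 1/2·1/2 = 3/8.
Similarly for Rh via the father's Rh distribution: P(Rh+) = 5/8.
Independent loci: 3/8 × 5/8 = 15/64.

15/64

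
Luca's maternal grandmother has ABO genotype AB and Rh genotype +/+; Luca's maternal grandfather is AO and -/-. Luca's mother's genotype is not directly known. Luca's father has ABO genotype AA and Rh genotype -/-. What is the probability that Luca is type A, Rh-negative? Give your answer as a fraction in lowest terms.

Luca's mother's ABO genotype from AB × AO: 1/4 AA, 1/4 AB, 1/4 AO, 1/4 BO.
Crossing each possibility with the father AA and summing P(type A): 1/4·1 + 1/4·1/2 + 1/4·1 + 1/4·1/2 = 3/4.
Similarly for Rh via the mother's Rh distribution: P(Rh-) = 1/2.
Independent loci: 3/4 × 1/2 = 3/8.

3/8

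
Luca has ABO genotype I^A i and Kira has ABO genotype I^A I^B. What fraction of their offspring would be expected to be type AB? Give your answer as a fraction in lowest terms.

1/4

ABO cross I^A i × I^A I^B → offspring phenotypes: 1/2 A, 1/4 B, 1/4 AB.
So P(type AB) = 1/4.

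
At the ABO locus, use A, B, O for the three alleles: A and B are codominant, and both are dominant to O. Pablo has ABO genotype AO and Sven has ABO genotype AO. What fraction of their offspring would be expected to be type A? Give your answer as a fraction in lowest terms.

3/4

ABO cross AO × AO → offspring phenotypes: 1/4 O, 3/4 A.
So P(type A) = 3/4.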